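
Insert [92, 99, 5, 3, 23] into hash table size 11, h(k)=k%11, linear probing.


Insert 92: h=4 -> slot 4
Insert 99: h=0 -> slot 0
Insert 5: h=5 -> slot 5
Insert 3: h=3 -> slot 3
Insert 23: h=1 -> slot 1

Table: [99, 23, None, 3, 92, 5, None, None, None, None, None]


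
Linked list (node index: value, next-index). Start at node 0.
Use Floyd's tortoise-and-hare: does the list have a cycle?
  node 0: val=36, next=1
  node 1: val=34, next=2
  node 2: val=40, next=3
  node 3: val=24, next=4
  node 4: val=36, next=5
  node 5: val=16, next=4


Floyd's tortoise (slow, +1) and hare (fast, +2):
  init: slow=0, fast=0
  step 1: slow=1, fast=2
  step 2: slow=2, fast=4
  step 3: slow=3, fast=4
  step 4: slow=4, fast=4
  slow == fast at node 4: cycle detected

Cycle: yes


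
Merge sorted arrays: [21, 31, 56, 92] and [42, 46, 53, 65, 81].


Take 21 from A
Take 31 from A
Take 42 from B
Take 46 from B
Take 53 from B
Take 56 from A
Take 65 from B
Take 81 from B

Merged: [21, 31, 42, 46, 53, 56, 65, 81, 92]


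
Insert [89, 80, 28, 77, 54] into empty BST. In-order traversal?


Insert 89: root
Insert 80: L from 89
Insert 28: L from 89 -> L from 80
Insert 77: L from 89 -> L from 80 -> R from 28
Insert 54: L from 89 -> L from 80 -> R from 28 -> L from 77

In-order: [28, 54, 77, 80, 89]


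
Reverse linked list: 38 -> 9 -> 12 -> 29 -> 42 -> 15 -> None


Step 1: curr=38, set curr.next=prev(None) | reversed so far: 38
Step 2: curr=9, set curr.next=prev(38) | reversed so far: 9 -> 38
Step 3: curr=12, set curr.next=prev(9) | reversed so far: 12 -> 9 -> 38
Step 4: curr=29, set curr.next=prev(12) | reversed so far: 29 -> 12 -> 9 -> 38
Step 5: curr=42, set curr.next=prev(29) | reversed so far: 42 -> 29 -> 12 -> 9 -> 38
Step 6: curr=15, set curr.next=prev(42) | reversed so far: 15 -> 42 -> 29 -> 12 -> 9 -> 38

15 -> 42 -> 29 -> 12 -> 9 -> 38 -> None


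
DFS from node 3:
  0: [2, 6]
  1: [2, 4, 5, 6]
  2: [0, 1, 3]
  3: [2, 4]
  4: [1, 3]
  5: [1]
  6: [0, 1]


Visit 3, push [4, 2]
Visit 2, push [1, 0]
Visit 0, push [6]
Visit 6, push [1]
Visit 1, push [5, 4]
Visit 4, push []
Visit 5, push []

DFS order: [3, 2, 0, 6, 1, 4, 5]


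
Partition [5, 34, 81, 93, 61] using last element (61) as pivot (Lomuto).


Pivot: 61
  5 <= 61: advance i (no swap)
  34 <= 61: advance i (no swap)
Place pivot at 2: [5, 34, 61, 93, 81]

Partitioned: [5, 34, 61, 93, 81]


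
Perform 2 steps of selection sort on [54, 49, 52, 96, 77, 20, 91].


Initial: [54, 49, 52, 96, 77, 20, 91]
Step 1: min=20 at 5
  Swap: [20, 49, 52, 96, 77, 54, 91]
Step 2: min=49 at 1
  Swap: [20, 49, 52, 96, 77, 54, 91]

After 2 steps: [20, 49, 52, 96, 77, 54, 91]


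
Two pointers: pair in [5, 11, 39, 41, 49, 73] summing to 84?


lo=0(5)+hi=5(73)=78
lo=1(11)+hi=5(73)=84

Yes: 11+73=84


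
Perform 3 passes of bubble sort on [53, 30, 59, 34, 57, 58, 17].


Initial: [53, 30, 59, 34, 57, 58, 17]
Pass 1: [30, 53, 34, 57, 58, 17, 59] (5 swaps)
Pass 2: [30, 34, 53, 57, 17, 58, 59] (2 swaps)
Pass 3: [30, 34, 53, 17, 57, 58, 59] (1 swaps)

After 3 passes: [30, 34, 53, 17, 57, 58, 59]


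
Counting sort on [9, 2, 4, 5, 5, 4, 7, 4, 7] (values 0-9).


Input: [9, 2, 4, 5, 5, 4, 7, 4, 7]
Counts: [0, 0, 1, 0, 3, 2, 0, 2, 0, 1]

Sorted: [2, 4, 4, 4, 5, 5, 7, 7, 9]


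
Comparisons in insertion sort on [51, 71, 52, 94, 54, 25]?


Algorithm: insertion sort
Input: [51, 71, 52, 94, 54, 25]
Sorted: [25, 51, 52, 54, 71, 94]

12


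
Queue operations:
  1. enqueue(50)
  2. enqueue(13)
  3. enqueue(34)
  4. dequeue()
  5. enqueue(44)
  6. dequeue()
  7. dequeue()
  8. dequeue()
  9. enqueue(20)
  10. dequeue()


enqueue(50) -> [50]
enqueue(13) -> [50, 13]
enqueue(34) -> [50, 13, 34]
dequeue()->50, [13, 34]
enqueue(44) -> [13, 34, 44]
dequeue()->13, [34, 44]
dequeue()->34, [44]
dequeue()->44, []
enqueue(20) -> [20]
dequeue()->20, []

Final queue: []


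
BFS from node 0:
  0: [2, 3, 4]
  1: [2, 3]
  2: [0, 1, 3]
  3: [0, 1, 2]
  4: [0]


Visit 0, enqueue [2, 3, 4]
Visit 2, enqueue [1]
Visit 3, enqueue []
Visit 4, enqueue []
Visit 1, enqueue []

BFS order: [0, 2, 3, 4, 1]


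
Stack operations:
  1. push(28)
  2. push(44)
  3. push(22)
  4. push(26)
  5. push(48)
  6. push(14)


push(28) -> [28]
push(44) -> [28, 44]
push(22) -> [28, 44, 22]
push(26) -> [28, 44, 22, 26]
push(48) -> [28, 44, 22, 26, 48]
push(14) -> [28, 44, 22, 26, 48, 14]

Final stack: [28, 44, 22, 26, 48, 14]


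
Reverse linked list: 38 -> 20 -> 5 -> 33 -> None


Step 1: curr=38, set curr.next=prev(None) | reversed so far: 38
Step 2: curr=20, set curr.next=prev(38) | reversed so far: 20 -> 38
Step 3: curr=5, set curr.next=prev(20) | reversed so far: 5 -> 20 -> 38
Step 4: curr=33, set curr.next=prev(5) | reversed so far: 33 -> 5 -> 20 -> 38

33 -> 5 -> 20 -> 38 -> None


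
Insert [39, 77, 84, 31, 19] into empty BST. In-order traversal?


Insert 39: root
Insert 77: R from 39
Insert 84: R from 39 -> R from 77
Insert 31: L from 39
Insert 19: L from 39 -> L from 31

In-order: [19, 31, 39, 77, 84]


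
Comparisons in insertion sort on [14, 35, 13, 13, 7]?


Algorithm: insertion sort
Input: [14, 35, 13, 13, 7]
Sorted: [7, 13, 13, 14, 35]

10


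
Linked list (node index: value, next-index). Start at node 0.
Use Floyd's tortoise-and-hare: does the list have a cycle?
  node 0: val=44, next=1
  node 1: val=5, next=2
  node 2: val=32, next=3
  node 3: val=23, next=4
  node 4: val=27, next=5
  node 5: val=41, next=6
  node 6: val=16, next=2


Floyd's tortoise (slow, +1) and hare (fast, +2):
  init: slow=0, fast=0
  step 1: slow=1, fast=2
  step 2: slow=2, fast=4
  step 3: slow=3, fast=6
  step 4: slow=4, fast=3
  step 5: slow=5, fast=5
  slow == fast at node 5: cycle detected

Cycle: yes


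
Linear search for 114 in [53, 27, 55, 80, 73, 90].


i=0: 53!=114
i=1: 27!=114
i=2: 55!=114
i=3: 80!=114
i=4: 73!=114
i=5: 90!=114

Not found, 6 comps


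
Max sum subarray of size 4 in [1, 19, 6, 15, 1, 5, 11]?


[0:4]: 41
[1:5]: 41
[2:6]: 27
[3:7]: 32

Max: 41 at [0:4]


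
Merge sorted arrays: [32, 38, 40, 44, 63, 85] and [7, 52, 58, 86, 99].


Take 7 from B
Take 32 from A
Take 38 from A
Take 40 from A
Take 44 from A
Take 52 from B
Take 58 from B
Take 63 from A
Take 85 from A

Merged: [7, 32, 38, 40, 44, 52, 58, 63, 85, 86, 99]


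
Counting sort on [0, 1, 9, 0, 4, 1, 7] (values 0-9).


Input: [0, 1, 9, 0, 4, 1, 7]
Counts: [2, 2, 0, 0, 1, 0, 0, 1, 0, 1]

Sorted: [0, 0, 1, 1, 4, 7, 9]


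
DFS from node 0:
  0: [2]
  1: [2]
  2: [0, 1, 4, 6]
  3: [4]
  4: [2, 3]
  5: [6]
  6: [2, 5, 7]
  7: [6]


Visit 0, push [2]
Visit 2, push [6, 4, 1]
Visit 1, push []
Visit 4, push [3]
Visit 3, push []
Visit 6, push [7, 5]
Visit 5, push []
Visit 7, push []

DFS order: [0, 2, 1, 4, 3, 6, 5, 7]


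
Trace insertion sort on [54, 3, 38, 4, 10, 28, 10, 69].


Initial: [54, 3, 38, 4, 10, 28, 10, 69]
Insert 3: [3, 54, 38, 4, 10, 28, 10, 69]
Insert 38: [3, 38, 54, 4, 10, 28, 10, 69]
Insert 4: [3, 4, 38, 54, 10, 28, 10, 69]
Insert 10: [3, 4, 10, 38, 54, 28, 10, 69]
Insert 28: [3, 4, 10, 28, 38, 54, 10, 69]
Insert 10: [3, 4, 10, 10, 28, 38, 54, 69]
Insert 69: [3, 4, 10, 10, 28, 38, 54, 69]

Sorted: [3, 4, 10, 10, 28, 38, 54, 69]


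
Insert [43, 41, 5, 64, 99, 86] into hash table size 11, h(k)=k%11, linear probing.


Insert 43: h=10 -> slot 10
Insert 41: h=8 -> slot 8
Insert 5: h=5 -> slot 5
Insert 64: h=9 -> slot 9
Insert 99: h=0 -> slot 0
Insert 86: h=9, 3 probes -> slot 1

Table: [99, 86, None, None, None, 5, None, None, 41, 64, 43]


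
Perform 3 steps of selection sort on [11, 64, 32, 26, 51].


Initial: [11, 64, 32, 26, 51]
Step 1: min=11 at 0
  Swap: [11, 64, 32, 26, 51]
Step 2: min=26 at 3
  Swap: [11, 26, 32, 64, 51]
Step 3: min=32 at 2
  Swap: [11, 26, 32, 64, 51]

After 3 steps: [11, 26, 32, 64, 51]


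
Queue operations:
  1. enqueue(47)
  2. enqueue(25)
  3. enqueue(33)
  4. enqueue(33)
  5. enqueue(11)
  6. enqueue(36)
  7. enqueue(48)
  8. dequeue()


enqueue(47) -> [47]
enqueue(25) -> [47, 25]
enqueue(33) -> [47, 25, 33]
enqueue(33) -> [47, 25, 33, 33]
enqueue(11) -> [47, 25, 33, 33, 11]
enqueue(36) -> [47, 25, 33, 33, 11, 36]
enqueue(48) -> [47, 25, 33, 33, 11, 36, 48]
dequeue()->47, [25, 33, 33, 11, 36, 48]

Final queue: [25, 33, 33, 11, 36, 48]


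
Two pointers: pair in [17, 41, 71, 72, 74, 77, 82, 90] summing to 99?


lo=0(17)+hi=7(90)=107
lo=0(17)+hi=6(82)=99

Yes: 17+82=99


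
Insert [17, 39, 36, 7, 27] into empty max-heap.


Insert 17: [17]
Insert 39: [39, 17]
Insert 36: [39, 17, 36]
Insert 7: [39, 17, 36, 7]
Insert 27: [39, 27, 36, 7, 17]

Final heap: [39, 27, 36, 7, 17]


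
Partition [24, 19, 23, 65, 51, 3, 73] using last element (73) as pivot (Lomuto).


Pivot: 73
  24 <= 73: advance i (no swap)
  19 <= 73: advance i (no swap)
  23 <= 73: advance i (no swap)
  65 <= 73: advance i (no swap)
  51 <= 73: advance i (no swap)
  3 <= 73: advance i (no swap)
Place pivot at 6: [24, 19, 23, 65, 51, 3, 73]

Partitioned: [24, 19, 23, 65, 51, 3, 73]


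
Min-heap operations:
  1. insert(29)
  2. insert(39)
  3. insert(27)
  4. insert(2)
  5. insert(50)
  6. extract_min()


insert(29) -> [29]
insert(39) -> [29, 39]
insert(27) -> [27, 39, 29]
insert(2) -> [2, 27, 29, 39]
insert(50) -> [2, 27, 29, 39, 50]
extract_min()->2, [27, 39, 29, 50]

Final heap: [27, 39, 29, 50]


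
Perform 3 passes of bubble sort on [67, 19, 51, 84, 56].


Initial: [67, 19, 51, 84, 56]
Pass 1: [19, 51, 67, 56, 84] (3 swaps)
Pass 2: [19, 51, 56, 67, 84] (1 swaps)
Pass 3: [19, 51, 56, 67, 84] (0 swaps)

After 3 passes: [19, 51, 56, 67, 84]


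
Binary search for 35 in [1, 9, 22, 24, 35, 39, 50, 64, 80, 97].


Step 1: lo=0, hi=9, mid=4, val=35

Found at index 4


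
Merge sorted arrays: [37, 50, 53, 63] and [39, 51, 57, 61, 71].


Take 37 from A
Take 39 from B
Take 50 from A
Take 51 from B
Take 53 from A
Take 57 from B
Take 61 from B
Take 63 from A

Merged: [37, 39, 50, 51, 53, 57, 61, 63, 71]


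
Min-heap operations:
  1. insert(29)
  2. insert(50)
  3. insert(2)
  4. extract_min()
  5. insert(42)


insert(29) -> [29]
insert(50) -> [29, 50]
insert(2) -> [2, 50, 29]
extract_min()->2, [29, 50]
insert(42) -> [29, 50, 42]

Final heap: [29, 50, 42]


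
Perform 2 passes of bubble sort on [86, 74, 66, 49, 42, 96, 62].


Initial: [86, 74, 66, 49, 42, 96, 62]
Pass 1: [74, 66, 49, 42, 86, 62, 96] (5 swaps)
Pass 2: [66, 49, 42, 74, 62, 86, 96] (4 swaps)

After 2 passes: [66, 49, 42, 74, 62, 86, 96]


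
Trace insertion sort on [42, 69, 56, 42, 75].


Initial: [42, 69, 56, 42, 75]
Insert 69: [42, 69, 56, 42, 75]
Insert 56: [42, 56, 69, 42, 75]
Insert 42: [42, 42, 56, 69, 75]
Insert 75: [42, 42, 56, 69, 75]

Sorted: [42, 42, 56, 69, 75]


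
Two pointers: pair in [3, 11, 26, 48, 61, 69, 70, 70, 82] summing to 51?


lo=0(3)+hi=8(82)=85
lo=0(3)+hi=7(70)=73
lo=0(3)+hi=6(70)=73
lo=0(3)+hi=5(69)=72
lo=0(3)+hi=4(61)=64
lo=0(3)+hi=3(48)=51

Yes: 3+48=51


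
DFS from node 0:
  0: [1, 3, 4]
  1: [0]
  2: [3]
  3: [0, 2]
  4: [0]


Visit 0, push [4, 3, 1]
Visit 1, push []
Visit 3, push [2]
Visit 2, push []
Visit 4, push []

DFS order: [0, 1, 3, 2, 4]


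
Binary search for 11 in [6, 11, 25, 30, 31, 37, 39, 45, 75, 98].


Step 1: lo=0, hi=9, mid=4, val=31
Step 2: lo=0, hi=3, mid=1, val=11

Found at index 1


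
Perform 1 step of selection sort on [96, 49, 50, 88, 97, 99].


Initial: [96, 49, 50, 88, 97, 99]
Step 1: min=49 at 1
  Swap: [49, 96, 50, 88, 97, 99]

After 1 step: [49, 96, 50, 88, 97, 99]


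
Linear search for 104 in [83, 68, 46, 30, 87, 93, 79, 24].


i=0: 83!=104
i=1: 68!=104
i=2: 46!=104
i=3: 30!=104
i=4: 87!=104
i=5: 93!=104
i=6: 79!=104
i=7: 24!=104

Not found, 8 comps


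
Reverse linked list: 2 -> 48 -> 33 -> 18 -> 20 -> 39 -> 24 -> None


Step 1: curr=2, set curr.next=prev(None) | reversed so far: 2
Step 2: curr=48, set curr.next=prev(2) | reversed so far: 48 -> 2
Step 3: curr=33, set curr.next=prev(48) | reversed so far: 33 -> 48 -> 2
Step 4: curr=18, set curr.next=prev(33) | reversed so far: 18 -> 33 -> 48 -> 2
Step 5: curr=20, set curr.next=prev(18) | reversed so far: 20 -> 18 -> 33 -> 48 -> 2
Step 6: curr=39, set curr.next=prev(20) | reversed so far: 39 -> 20 -> 18 -> 33 -> 48 -> 2
Step 7: curr=24, set curr.next=prev(39) | reversed so far: 24 -> 39 -> 20 -> 18 -> 33 -> 48 -> 2

24 -> 39 -> 20 -> 18 -> 33 -> 48 -> 2 -> None


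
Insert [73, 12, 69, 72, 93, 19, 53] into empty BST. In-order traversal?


Insert 73: root
Insert 12: L from 73
Insert 69: L from 73 -> R from 12
Insert 72: L from 73 -> R from 12 -> R from 69
Insert 93: R from 73
Insert 19: L from 73 -> R from 12 -> L from 69
Insert 53: L from 73 -> R from 12 -> L from 69 -> R from 19

In-order: [12, 19, 53, 69, 72, 73, 93]


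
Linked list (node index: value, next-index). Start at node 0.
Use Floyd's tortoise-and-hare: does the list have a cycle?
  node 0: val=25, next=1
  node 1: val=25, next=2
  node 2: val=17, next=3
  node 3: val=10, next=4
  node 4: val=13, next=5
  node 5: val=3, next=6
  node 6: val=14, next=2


Floyd's tortoise (slow, +1) and hare (fast, +2):
  init: slow=0, fast=0
  step 1: slow=1, fast=2
  step 2: slow=2, fast=4
  step 3: slow=3, fast=6
  step 4: slow=4, fast=3
  step 5: slow=5, fast=5
  slow == fast at node 5: cycle detected

Cycle: yes


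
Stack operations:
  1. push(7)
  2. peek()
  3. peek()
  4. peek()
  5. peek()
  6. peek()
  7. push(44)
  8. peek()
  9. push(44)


push(7) -> [7]
peek()->7
peek()->7
peek()->7
peek()->7
peek()->7
push(44) -> [7, 44]
peek()->44
push(44) -> [7, 44, 44]

Final stack: [7, 44, 44]


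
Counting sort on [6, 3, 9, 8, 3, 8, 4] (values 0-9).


Input: [6, 3, 9, 8, 3, 8, 4]
Counts: [0, 0, 0, 2, 1, 0, 1, 0, 2, 1]

Sorted: [3, 3, 4, 6, 8, 8, 9]


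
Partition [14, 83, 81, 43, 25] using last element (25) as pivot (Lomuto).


Pivot: 25
  14 <= 25: advance i (no swap)
Place pivot at 1: [14, 25, 81, 43, 83]

Partitioned: [14, 25, 81, 43, 83]


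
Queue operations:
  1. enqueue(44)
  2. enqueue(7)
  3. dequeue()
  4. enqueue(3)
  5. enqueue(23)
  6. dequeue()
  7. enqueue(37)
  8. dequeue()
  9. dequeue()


enqueue(44) -> [44]
enqueue(7) -> [44, 7]
dequeue()->44, [7]
enqueue(3) -> [7, 3]
enqueue(23) -> [7, 3, 23]
dequeue()->7, [3, 23]
enqueue(37) -> [3, 23, 37]
dequeue()->3, [23, 37]
dequeue()->23, [37]

Final queue: [37]


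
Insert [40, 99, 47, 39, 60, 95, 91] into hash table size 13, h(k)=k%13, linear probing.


Insert 40: h=1 -> slot 1
Insert 99: h=8 -> slot 8
Insert 47: h=8, 1 probes -> slot 9
Insert 39: h=0 -> slot 0
Insert 60: h=8, 2 probes -> slot 10
Insert 95: h=4 -> slot 4
Insert 91: h=0, 2 probes -> slot 2

Table: [39, 40, 91, None, 95, None, None, None, 99, 47, 60, None, None]


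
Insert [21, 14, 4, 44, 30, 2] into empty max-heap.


Insert 21: [21]
Insert 14: [21, 14]
Insert 4: [21, 14, 4]
Insert 44: [44, 21, 4, 14]
Insert 30: [44, 30, 4, 14, 21]
Insert 2: [44, 30, 4, 14, 21, 2]

Final heap: [44, 30, 4, 14, 21, 2]


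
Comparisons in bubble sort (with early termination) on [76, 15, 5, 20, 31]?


Algorithm: bubble sort (with early termination)
Input: [76, 15, 5, 20, 31]
Sorted: [5, 15, 20, 31, 76]

9


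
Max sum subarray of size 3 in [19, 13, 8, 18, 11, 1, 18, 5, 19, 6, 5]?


[0:3]: 40
[1:4]: 39
[2:5]: 37
[3:6]: 30
[4:7]: 30
[5:8]: 24
[6:9]: 42
[7:10]: 30
[8:11]: 30

Max: 42 at [6:9]


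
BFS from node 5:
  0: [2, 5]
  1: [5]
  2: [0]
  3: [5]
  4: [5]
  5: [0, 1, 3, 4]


Visit 5, enqueue [0, 1, 3, 4]
Visit 0, enqueue [2]
Visit 1, enqueue []
Visit 3, enqueue []
Visit 4, enqueue []
Visit 2, enqueue []

BFS order: [5, 0, 1, 3, 4, 2]


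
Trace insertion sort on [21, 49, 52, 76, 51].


Initial: [21, 49, 52, 76, 51]
Insert 49: [21, 49, 52, 76, 51]
Insert 52: [21, 49, 52, 76, 51]
Insert 76: [21, 49, 52, 76, 51]
Insert 51: [21, 49, 51, 52, 76]

Sorted: [21, 49, 51, 52, 76]


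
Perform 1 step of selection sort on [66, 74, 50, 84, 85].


Initial: [66, 74, 50, 84, 85]
Step 1: min=50 at 2
  Swap: [50, 74, 66, 84, 85]

After 1 step: [50, 74, 66, 84, 85]


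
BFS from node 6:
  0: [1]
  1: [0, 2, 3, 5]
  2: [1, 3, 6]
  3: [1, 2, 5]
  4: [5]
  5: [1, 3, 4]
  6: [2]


Visit 6, enqueue [2]
Visit 2, enqueue [1, 3]
Visit 1, enqueue [0, 5]
Visit 3, enqueue []
Visit 0, enqueue []
Visit 5, enqueue [4]
Visit 4, enqueue []

BFS order: [6, 2, 1, 3, 0, 5, 4]


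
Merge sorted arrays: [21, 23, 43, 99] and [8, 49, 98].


Take 8 from B
Take 21 from A
Take 23 from A
Take 43 from A
Take 49 from B
Take 98 from B

Merged: [8, 21, 23, 43, 49, 98, 99]


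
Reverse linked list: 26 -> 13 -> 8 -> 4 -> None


Step 1: curr=26, set curr.next=prev(None) | reversed so far: 26
Step 2: curr=13, set curr.next=prev(26) | reversed so far: 13 -> 26
Step 3: curr=8, set curr.next=prev(13) | reversed so far: 8 -> 13 -> 26
Step 4: curr=4, set curr.next=prev(8) | reversed so far: 4 -> 8 -> 13 -> 26

4 -> 8 -> 13 -> 26 -> None


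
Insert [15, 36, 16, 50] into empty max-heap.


Insert 15: [15]
Insert 36: [36, 15]
Insert 16: [36, 15, 16]
Insert 50: [50, 36, 16, 15]

Final heap: [50, 36, 16, 15]


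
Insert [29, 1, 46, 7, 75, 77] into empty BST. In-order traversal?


Insert 29: root
Insert 1: L from 29
Insert 46: R from 29
Insert 7: L from 29 -> R from 1
Insert 75: R from 29 -> R from 46
Insert 77: R from 29 -> R from 46 -> R from 75

In-order: [1, 7, 29, 46, 75, 77]


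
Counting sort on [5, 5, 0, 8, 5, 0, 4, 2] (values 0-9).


Input: [5, 5, 0, 8, 5, 0, 4, 2]
Counts: [2, 0, 1, 0, 1, 3, 0, 0, 1, 0]

Sorted: [0, 0, 2, 4, 5, 5, 5, 8]


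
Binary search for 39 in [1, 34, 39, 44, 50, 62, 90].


Step 1: lo=0, hi=6, mid=3, val=44
Step 2: lo=0, hi=2, mid=1, val=34
Step 3: lo=2, hi=2, mid=2, val=39

Found at index 2


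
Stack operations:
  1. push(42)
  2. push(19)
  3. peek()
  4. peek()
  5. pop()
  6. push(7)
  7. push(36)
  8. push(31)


push(42) -> [42]
push(19) -> [42, 19]
peek()->19
peek()->19
pop()->19, [42]
push(7) -> [42, 7]
push(36) -> [42, 7, 36]
push(31) -> [42, 7, 36, 31]

Final stack: [42, 7, 36, 31]


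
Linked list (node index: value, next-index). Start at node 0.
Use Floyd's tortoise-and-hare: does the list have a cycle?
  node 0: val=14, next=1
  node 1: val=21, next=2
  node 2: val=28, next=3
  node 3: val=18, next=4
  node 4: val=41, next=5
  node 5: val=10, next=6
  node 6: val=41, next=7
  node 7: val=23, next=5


Floyd's tortoise (slow, +1) and hare (fast, +2):
  init: slow=0, fast=0
  step 1: slow=1, fast=2
  step 2: slow=2, fast=4
  step 3: slow=3, fast=6
  step 4: slow=4, fast=5
  step 5: slow=5, fast=7
  step 6: slow=6, fast=6
  slow == fast at node 6: cycle detected

Cycle: yes


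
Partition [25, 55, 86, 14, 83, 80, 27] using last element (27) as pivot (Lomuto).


Pivot: 27
  25 <= 27: advance i (no swap)
  14 <= 27: swap -> [25, 14, 86, 55, 83, 80, 27]
Place pivot at 2: [25, 14, 27, 55, 83, 80, 86]

Partitioned: [25, 14, 27, 55, 83, 80, 86]


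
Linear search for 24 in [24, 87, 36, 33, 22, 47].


i=0: 24==24 found!

Found at 0, 1 comps


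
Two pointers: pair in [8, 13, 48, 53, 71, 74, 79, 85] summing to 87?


lo=0(8)+hi=7(85)=93
lo=0(8)+hi=6(79)=87

Yes: 8+79=87


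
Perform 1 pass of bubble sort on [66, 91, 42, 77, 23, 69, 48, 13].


Initial: [66, 91, 42, 77, 23, 69, 48, 13]
Pass 1: [66, 42, 77, 23, 69, 48, 13, 91] (6 swaps)

After 1 pass: [66, 42, 77, 23, 69, 48, 13, 91]


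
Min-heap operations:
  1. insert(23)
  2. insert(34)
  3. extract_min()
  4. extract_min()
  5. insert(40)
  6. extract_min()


insert(23) -> [23]
insert(34) -> [23, 34]
extract_min()->23, [34]
extract_min()->34, []
insert(40) -> [40]
extract_min()->40, []

Final heap: []


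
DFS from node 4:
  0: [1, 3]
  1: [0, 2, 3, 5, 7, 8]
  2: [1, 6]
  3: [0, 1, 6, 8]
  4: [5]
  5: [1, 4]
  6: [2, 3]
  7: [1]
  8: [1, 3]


Visit 4, push [5]
Visit 5, push [1]
Visit 1, push [8, 7, 3, 2, 0]
Visit 0, push [3]
Visit 3, push [8, 6]
Visit 6, push [2]
Visit 2, push []
Visit 8, push []
Visit 7, push []

DFS order: [4, 5, 1, 0, 3, 6, 2, 8, 7]


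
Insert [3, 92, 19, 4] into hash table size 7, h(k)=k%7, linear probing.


Insert 3: h=3 -> slot 3
Insert 92: h=1 -> slot 1
Insert 19: h=5 -> slot 5
Insert 4: h=4 -> slot 4

Table: [None, 92, None, 3, 4, 19, None]


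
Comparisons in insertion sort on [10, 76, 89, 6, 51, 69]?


Algorithm: insertion sort
Input: [10, 76, 89, 6, 51, 69]
Sorted: [6, 10, 51, 69, 76, 89]

11


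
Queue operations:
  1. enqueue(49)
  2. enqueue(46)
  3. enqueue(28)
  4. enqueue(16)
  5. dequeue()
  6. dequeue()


enqueue(49) -> [49]
enqueue(46) -> [49, 46]
enqueue(28) -> [49, 46, 28]
enqueue(16) -> [49, 46, 28, 16]
dequeue()->49, [46, 28, 16]
dequeue()->46, [28, 16]

Final queue: [28, 16]


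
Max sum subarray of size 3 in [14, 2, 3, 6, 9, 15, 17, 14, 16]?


[0:3]: 19
[1:4]: 11
[2:5]: 18
[3:6]: 30
[4:7]: 41
[5:8]: 46
[6:9]: 47

Max: 47 at [6:9]


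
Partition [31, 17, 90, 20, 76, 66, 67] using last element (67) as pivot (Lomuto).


Pivot: 67
  31 <= 67: advance i (no swap)
  17 <= 67: advance i (no swap)
  20 <= 67: swap -> [31, 17, 20, 90, 76, 66, 67]
  66 <= 67: swap -> [31, 17, 20, 66, 76, 90, 67]
Place pivot at 4: [31, 17, 20, 66, 67, 90, 76]

Partitioned: [31, 17, 20, 66, 67, 90, 76]


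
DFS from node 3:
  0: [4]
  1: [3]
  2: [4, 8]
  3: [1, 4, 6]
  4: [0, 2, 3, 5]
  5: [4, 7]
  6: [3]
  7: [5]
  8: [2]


Visit 3, push [6, 4, 1]
Visit 1, push []
Visit 4, push [5, 2, 0]
Visit 0, push []
Visit 2, push [8]
Visit 8, push []
Visit 5, push [7]
Visit 7, push []
Visit 6, push []

DFS order: [3, 1, 4, 0, 2, 8, 5, 7, 6]


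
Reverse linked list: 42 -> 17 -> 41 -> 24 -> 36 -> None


Step 1: curr=42, set curr.next=prev(None) | reversed so far: 42
Step 2: curr=17, set curr.next=prev(42) | reversed so far: 17 -> 42
Step 3: curr=41, set curr.next=prev(17) | reversed so far: 41 -> 17 -> 42
Step 4: curr=24, set curr.next=prev(41) | reversed so far: 24 -> 41 -> 17 -> 42
Step 5: curr=36, set curr.next=prev(24) | reversed so far: 36 -> 24 -> 41 -> 17 -> 42

36 -> 24 -> 41 -> 17 -> 42 -> None


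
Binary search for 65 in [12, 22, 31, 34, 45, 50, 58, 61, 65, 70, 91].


Step 1: lo=0, hi=10, mid=5, val=50
Step 2: lo=6, hi=10, mid=8, val=65

Found at index 8


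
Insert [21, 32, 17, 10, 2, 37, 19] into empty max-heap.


Insert 21: [21]
Insert 32: [32, 21]
Insert 17: [32, 21, 17]
Insert 10: [32, 21, 17, 10]
Insert 2: [32, 21, 17, 10, 2]
Insert 37: [37, 21, 32, 10, 2, 17]
Insert 19: [37, 21, 32, 10, 2, 17, 19]

Final heap: [37, 21, 32, 10, 2, 17, 19]


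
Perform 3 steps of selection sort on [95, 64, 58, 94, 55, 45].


Initial: [95, 64, 58, 94, 55, 45]
Step 1: min=45 at 5
  Swap: [45, 64, 58, 94, 55, 95]
Step 2: min=55 at 4
  Swap: [45, 55, 58, 94, 64, 95]
Step 3: min=58 at 2
  Swap: [45, 55, 58, 94, 64, 95]

After 3 steps: [45, 55, 58, 94, 64, 95]


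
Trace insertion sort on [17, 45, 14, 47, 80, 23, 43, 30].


Initial: [17, 45, 14, 47, 80, 23, 43, 30]
Insert 45: [17, 45, 14, 47, 80, 23, 43, 30]
Insert 14: [14, 17, 45, 47, 80, 23, 43, 30]
Insert 47: [14, 17, 45, 47, 80, 23, 43, 30]
Insert 80: [14, 17, 45, 47, 80, 23, 43, 30]
Insert 23: [14, 17, 23, 45, 47, 80, 43, 30]
Insert 43: [14, 17, 23, 43, 45, 47, 80, 30]
Insert 30: [14, 17, 23, 30, 43, 45, 47, 80]

Sorted: [14, 17, 23, 30, 43, 45, 47, 80]


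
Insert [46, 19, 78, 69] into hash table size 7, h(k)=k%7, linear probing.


Insert 46: h=4 -> slot 4
Insert 19: h=5 -> slot 5
Insert 78: h=1 -> slot 1
Insert 69: h=6 -> slot 6

Table: [None, 78, None, None, 46, 19, 69]


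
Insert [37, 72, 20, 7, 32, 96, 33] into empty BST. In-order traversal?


Insert 37: root
Insert 72: R from 37
Insert 20: L from 37
Insert 7: L from 37 -> L from 20
Insert 32: L from 37 -> R from 20
Insert 96: R from 37 -> R from 72
Insert 33: L from 37 -> R from 20 -> R from 32

In-order: [7, 20, 32, 33, 37, 72, 96]


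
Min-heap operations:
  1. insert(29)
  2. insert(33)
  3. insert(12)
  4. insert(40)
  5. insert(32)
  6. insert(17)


insert(29) -> [29]
insert(33) -> [29, 33]
insert(12) -> [12, 33, 29]
insert(40) -> [12, 33, 29, 40]
insert(32) -> [12, 32, 29, 40, 33]
insert(17) -> [12, 32, 17, 40, 33, 29]

Final heap: [12, 32, 17, 40, 33, 29]


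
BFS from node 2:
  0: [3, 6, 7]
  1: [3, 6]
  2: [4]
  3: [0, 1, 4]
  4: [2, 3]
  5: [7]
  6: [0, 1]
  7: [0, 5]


Visit 2, enqueue [4]
Visit 4, enqueue [3]
Visit 3, enqueue [0, 1]
Visit 0, enqueue [6, 7]
Visit 1, enqueue []
Visit 6, enqueue []
Visit 7, enqueue [5]
Visit 5, enqueue []

BFS order: [2, 4, 3, 0, 1, 6, 7, 5]


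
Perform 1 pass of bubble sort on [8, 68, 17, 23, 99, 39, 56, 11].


Initial: [8, 68, 17, 23, 99, 39, 56, 11]
Pass 1: [8, 17, 23, 68, 39, 56, 11, 99] (5 swaps)

After 1 pass: [8, 17, 23, 68, 39, 56, 11, 99]


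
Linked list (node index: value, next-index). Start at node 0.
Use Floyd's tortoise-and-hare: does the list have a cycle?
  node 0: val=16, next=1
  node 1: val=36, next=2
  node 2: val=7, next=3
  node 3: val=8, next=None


Floyd's tortoise (slow, +1) and hare (fast, +2):
  init: slow=0, fast=0
  step 1: slow=1, fast=2
  step 2: fast 2->3->None, no cycle

Cycle: no


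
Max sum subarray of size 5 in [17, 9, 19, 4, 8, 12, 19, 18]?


[0:5]: 57
[1:6]: 52
[2:7]: 62
[3:8]: 61

Max: 62 at [2:7]


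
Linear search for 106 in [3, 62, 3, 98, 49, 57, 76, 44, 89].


i=0: 3!=106
i=1: 62!=106
i=2: 3!=106
i=3: 98!=106
i=4: 49!=106
i=5: 57!=106
i=6: 76!=106
i=7: 44!=106
i=8: 89!=106

Not found, 9 comps


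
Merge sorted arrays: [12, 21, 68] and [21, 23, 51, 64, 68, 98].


Take 12 from A
Take 21 from A
Take 21 from B
Take 23 from B
Take 51 from B
Take 64 from B
Take 68 from A

Merged: [12, 21, 21, 23, 51, 64, 68, 68, 98]


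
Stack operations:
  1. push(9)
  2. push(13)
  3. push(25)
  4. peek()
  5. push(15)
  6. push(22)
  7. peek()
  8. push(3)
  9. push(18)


push(9) -> [9]
push(13) -> [9, 13]
push(25) -> [9, 13, 25]
peek()->25
push(15) -> [9, 13, 25, 15]
push(22) -> [9, 13, 25, 15, 22]
peek()->22
push(3) -> [9, 13, 25, 15, 22, 3]
push(18) -> [9, 13, 25, 15, 22, 3, 18]

Final stack: [9, 13, 25, 15, 22, 3, 18]


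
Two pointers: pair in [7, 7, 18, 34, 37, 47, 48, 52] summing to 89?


lo=0(7)+hi=7(52)=59
lo=1(7)+hi=7(52)=59
lo=2(18)+hi=7(52)=70
lo=3(34)+hi=7(52)=86
lo=4(37)+hi=7(52)=89

Yes: 37+52=89


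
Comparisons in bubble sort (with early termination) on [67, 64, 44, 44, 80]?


Algorithm: bubble sort (with early termination)
Input: [67, 64, 44, 44, 80]
Sorted: [44, 44, 64, 67, 80]

9


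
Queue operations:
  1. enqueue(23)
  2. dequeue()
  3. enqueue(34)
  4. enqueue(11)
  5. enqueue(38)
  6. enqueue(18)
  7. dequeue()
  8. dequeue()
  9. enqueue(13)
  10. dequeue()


enqueue(23) -> [23]
dequeue()->23, []
enqueue(34) -> [34]
enqueue(11) -> [34, 11]
enqueue(38) -> [34, 11, 38]
enqueue(18) -> [34, 11, 38, 18]
dequeue()->34, [11, 38, 18]
dequeue()->11, [38, 18]
enqueue(13) -> [38, 18, 13]
dequeue()->38, [18, 13]

Final queue: [18, 13]


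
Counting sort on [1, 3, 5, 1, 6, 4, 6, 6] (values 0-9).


Input: [1, 3, 5, 1, 6, 4, 6, 6]
Counts: [0, 2, 0, 1, 1, 1, 3, 0, 0, 0]

Sorted: [1, 1, 3, 4, 5, 6, 6, 6]


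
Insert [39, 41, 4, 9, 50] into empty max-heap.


Insert 39: [39]
Insert 41: [41, 39]
Insert 4: [41, 39, 4]
Insert 9: [41, 39, 4, 9]
Insert 50: [50, 41, 4, 9, 39]

Final heap: [50, 41, 4, 9, 39]


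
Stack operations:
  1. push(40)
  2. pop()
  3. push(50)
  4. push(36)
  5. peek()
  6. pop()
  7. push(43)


push(40) -> [40]
pop()->40, []
push(50) -> [50]
push(36) -> [50, 36]
peek()->36
pop()->36, [50]
push(43) -> [50, 43]

Final stack: [50, 43]


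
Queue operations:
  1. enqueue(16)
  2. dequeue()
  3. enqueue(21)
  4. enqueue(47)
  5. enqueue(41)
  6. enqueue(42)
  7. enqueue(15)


enqueue(16) -> [16]
dequeue()->16, []
enqueue(21) -> [21]
enqueue(47) -> [21, 47]
enqueue(41) -> [21, 47, 41]
enqueue(42) -> [21, 47, 41, 42]
enqueue(15) -> [21, 47, 41, 42, 15]

Final queue: [21, 47, 41, 42, 15]


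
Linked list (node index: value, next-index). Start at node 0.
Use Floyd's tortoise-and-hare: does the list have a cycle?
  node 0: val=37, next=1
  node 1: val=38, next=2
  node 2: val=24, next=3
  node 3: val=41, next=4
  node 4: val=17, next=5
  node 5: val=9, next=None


Floyd's tortoise (slow, +1) and hare (fast, +2):
  init: slow=0, fast=0
  step 1: slow=1, fast=2
  step 2: slow=2, fast=4
  step 3: fast 4->5->None, no cycle

Cycle: no


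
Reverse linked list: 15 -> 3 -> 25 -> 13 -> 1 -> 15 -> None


Step 1: curr=15, set curr.next=prev(None) | reversed so far: 15
Step 2: curr=3, set curr.next=prev(15) | reversed so far: 3 -> 15
Step 3: curr=25, set curr.next=prev(3) | reversed so far: 25 -> 3 -> 15
Step 4: curr=13, set curr.next=prev(25) | reversed so far: 13 -> 25 -> 3 -> 15
Step 5: curr=1, set curr.next=prev(13) | reversed so far: 1 -> 13 -> 25 -> 3 -> 15
Step 6: curr=15, set curr.next=prev(1) | reversed so far: 15 -> 1 -> 13 -> 25 -> 3 -> 15

15 -> 1 -> 13 -> 25 -> 3 -> 15 -> None


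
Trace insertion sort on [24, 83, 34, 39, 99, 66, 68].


Initial: [24, 83, 34, 39, 99, 66, 68]
Insert 83: [24, 83, 34, 39, 99, 66, 68]
Insert 34: [24, 34, 83, 39, 99, 66, 68]
Insert 39: [24, 34, 39, 83, 99, 66, 68]
Insert 99: [24, 34, 39, 83, 99, 66, 68]
Insert 66: [24, 34, 39, 66, 83, 99, 68]
Insert 68: [24, 34, 39, 66, 68, 83, 99]

Sorted: [24, 34, 39, 66, 68, 83, 99]


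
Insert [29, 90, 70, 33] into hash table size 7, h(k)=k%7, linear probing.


Insert 29: h=1 -> slot 1
Insert 90: h=6 -> slot 6
Insert 70: h=0 -> slot 0
Insert 33: h=5 -> slot 5

Table: [70, 29, None, None, None, 33, 90]


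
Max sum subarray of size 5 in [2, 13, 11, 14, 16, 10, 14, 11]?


[0:5]: 56
[1:6]: 64
[2:7]: 65
[3:8]: 65

Max: 65 at [2:7]


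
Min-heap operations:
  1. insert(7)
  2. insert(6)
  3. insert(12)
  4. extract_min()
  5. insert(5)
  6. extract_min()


insert(7) -> [7]
insert(6) -> [6, 7]
insert(12) -> [6, 7, 12]
extract_min()->6, [7, 12]
insert(5) -> [5, 12, 7]
extract_min()->5, [7, 12]

Final heap: [7, 12]


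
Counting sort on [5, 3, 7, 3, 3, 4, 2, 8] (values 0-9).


Input: [5, 3, 7, 3, 3, 4, 2, 8]
Counts: [0, 0, 1, 3, 1, 1, 0, 1, 1, 0]

Sorted: [2, 3, 3, 3, 4, 5, 7, 8]


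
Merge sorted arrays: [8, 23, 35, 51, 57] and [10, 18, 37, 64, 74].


Take 8 from A
Take 10 from B
Take 18 from B
Take 23 from A
Take 35 from A
Take 37 from B
Take 51 from A
Take 57 from A

Merged: [8, 10, 18, 23, 35, 37, 51, 57, 64, 74]


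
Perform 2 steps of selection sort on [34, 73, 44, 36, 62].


Initial: [34, 73, 44, 36, 62]
Step 1: min=34 at 0
  Swap: [34, 73, 44, 36, 62]
Step 2: min=36 at 3
  Swap: [34, 36, 44, 73, 62]

After 2 steps: [34, 36, 44, 73, 62]


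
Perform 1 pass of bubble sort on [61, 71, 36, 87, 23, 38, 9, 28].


Initial: [61, 71, 36, 87, 23, 38, 9, 28]
Pass 1: [61, 36, 71, 23, 38, 9, 28, 87] (5 swaps)

After 1 pass: [61, 36, 71, 23, 38, 9, 28, 87]


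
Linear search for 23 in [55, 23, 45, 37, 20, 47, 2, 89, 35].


i=0: 55!=23
i=1: 23==23 found!

Found at 1, 2 comps


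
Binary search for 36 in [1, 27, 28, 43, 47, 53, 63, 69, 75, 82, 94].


Step 1: lo=0, hi=10, mid=5, val=53
Step 2: lo=0, hi=4, mid=2, val=28
Step 3: lo=3, hi=4, mid=3, val=43

Not found


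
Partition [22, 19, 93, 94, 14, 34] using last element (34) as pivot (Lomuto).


Pivot: 34
  22 <= 34: advance i (no swap)
  19 <= 34: advance i (no swap)
  14 <= 34: swap -> [22, 19, 14, 94, 93, 34]
Place pivot at 3: [22, 19, 14, 34, 93, 94]

Partitioned: [22, 19, 14, 34, 93, 94]


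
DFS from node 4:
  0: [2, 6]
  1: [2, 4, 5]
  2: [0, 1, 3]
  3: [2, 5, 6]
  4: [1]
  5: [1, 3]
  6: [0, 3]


Visit 4, push [1]
Visit 1, push [5, 2]
Visit 2, push [3, 0]
Visit 0, push [6]
Visit 6, push [3]
Visit 3, push [5]
Visit 5, push []

DFS order: [4, 1, 2, 0, 6, 3, 5]


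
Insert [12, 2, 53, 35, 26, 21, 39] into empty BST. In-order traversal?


Insert 12: root
Insert 2: L from 12
Insert 53: R from 12
Insert 35: R from 12 -> L from 53
Insert 26: R from 12 -> L from 53 -> L from 35
Insert 21: R from 12 -> L from 53 -> L from 35 -> L from 26
Insert 39: R from 12 -> L from 53 -> R from 35

In-order: [2, 12, 21, 26, 35, 39, 53]


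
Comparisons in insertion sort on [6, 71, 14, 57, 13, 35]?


Algorithm: insertion sort
Input: [6, 71, 14, 57, 13, 35]
Sorted: [6, 13, 14, 35, 57, 71]

12


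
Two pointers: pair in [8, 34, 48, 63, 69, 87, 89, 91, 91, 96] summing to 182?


lo=0(8)+hi=9(96)=104
lo=1(34)+hi=9(96)=130
lo=2(48)+hi=9(96)=144
lo=3(63)+hi=9(96)=159
lo=4(69)+hi=9(96)=165
lo=5(87)+hi=9(96)=183
lo=5(87)+hi=8(91)=178
lo=6(89)+hi=8(91)=180
lo=7(91)+hi=8(91)=182

Yes: 91+91=182


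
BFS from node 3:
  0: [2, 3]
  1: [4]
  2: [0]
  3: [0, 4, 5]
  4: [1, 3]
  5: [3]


Visit 3, enqueue [0, 4, 5]
Visit 0, enqueue [2]
Visit 4, enqueue [1]
Visit 5, enqueue []
Visit 2, enqueue []
Visit 1, enqueue []

BFS order: [3, 0, 4, 5, 2, 1]


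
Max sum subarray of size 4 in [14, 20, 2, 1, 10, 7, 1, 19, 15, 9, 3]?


[0:4]: 37
[1:5]: 33
[2:6]: 20
[3:7]: 19
[4:8]: 37
[5:9]: 42
[6:10]: 44
[7:11]: 46

Max: 46 at [7:11]


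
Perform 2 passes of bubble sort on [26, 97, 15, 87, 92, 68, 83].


Initial: [26, 97, 15, 87, 92, 68, 83]
Pass 1: [26, 15, 87, 92, 68, 83, 97] (5 swaps)
Pass 2: [15, 26, 87, 68, 83, 92, 97] (3 swaps)

After 2 passes: [15, 26, 87, 68, 83, 92, 97]


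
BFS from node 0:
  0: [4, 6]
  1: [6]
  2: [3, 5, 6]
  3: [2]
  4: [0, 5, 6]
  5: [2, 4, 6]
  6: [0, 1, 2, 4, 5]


Visit 0, enqueue [4, 6]
Visit 4, enqueue [5]
Visit 6, enqueue [1, 2]
Visit 5, enqueue []
Visit 1, enqueue []
Visit 2, enqueue [3]
Visit 3, enqueue []

BFS order: [0, 4, 6, 5, 1, 2, 3]


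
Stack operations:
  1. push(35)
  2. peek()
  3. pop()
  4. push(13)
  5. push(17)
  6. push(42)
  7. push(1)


push(35) -> [35]
peek()->35
pop()->35, []
push(13) -> [13]
push(17) -> [13, 17]
push(42) -> [13, 17, 42]
push(1) -> [13, 17, 42, 1]

Final stack: [13, 17, 42, 1]


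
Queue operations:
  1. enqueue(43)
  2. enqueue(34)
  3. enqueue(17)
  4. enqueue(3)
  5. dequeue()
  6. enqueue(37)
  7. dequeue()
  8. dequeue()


enqueue(43) -> [43]
enqueue(34) -> [43, 34]
enqueue(17) -> [43, 34, 17]
enqueue(3) -> [43, 34, 17, 3]
dequeue()->43, [34, 17, 3]
enqueue(37) -> [34, 17, 3, 37]
dequeue()->34, [17, 3, 37]
dequeue()->17, [3, 37]

Final queue: [3, 37]


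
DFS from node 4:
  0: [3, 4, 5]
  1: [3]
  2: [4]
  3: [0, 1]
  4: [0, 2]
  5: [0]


Visit 4, push [2, 0]
Visit 0, push [5, 3]
Visit 3, push [1]
Visit 1, push []
Visit 5, push []
Visit 2, push []

DFS order: [4, 0, 3, 1, 5, 2]


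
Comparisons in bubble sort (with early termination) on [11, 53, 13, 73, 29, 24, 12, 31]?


Algorithm: bubble sort (with early termination)
Input: [11, 53, 13, 73, 29, 24, 12, 31]
Sorted: [11, 12, 13, 24, 29, 31, 53, 73]

27


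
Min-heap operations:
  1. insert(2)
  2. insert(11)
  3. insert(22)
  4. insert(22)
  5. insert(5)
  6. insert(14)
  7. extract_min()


insert(2) -> [2]
insert(11) -> [2, 11]
insert(22) -> [2, 11, 22]
insert(22) -> [2, 11, 22, 22]
insert(5) -> [2, 5, 22, 22, 11]
insert(14) -> [2, 5, 14, 22, 11, 22]
extract_min()->2, [5, 11, 14, 22, 22]

Final heap: [5, 11, 14, 22, 22]


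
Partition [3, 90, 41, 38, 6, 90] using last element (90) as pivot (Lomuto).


Pivot: 90
  3 <= 90: advance i (no swap)
  90 <= 90: advance i (no swap)
  41 <= 90: advance i (no swap)
  38 <= 90: advance i (no swap)
  6 <= 90: advance i (no swap)
Place pivot at 5: [3, 90, 41, 38, 6, 90]

Partitioned: [3, 90, 41, 38, 6, 90]


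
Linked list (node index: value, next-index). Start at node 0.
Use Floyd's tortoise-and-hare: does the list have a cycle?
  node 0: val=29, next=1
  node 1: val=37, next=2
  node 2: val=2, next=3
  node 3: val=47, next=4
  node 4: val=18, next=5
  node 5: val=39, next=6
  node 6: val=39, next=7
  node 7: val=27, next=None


Floyd's tortoise (slow, +1) and hare (fast, +2):
  init: slow=0, fast=0
  step 1: slow=1, fast=2
  step 2: slow=2, fast=4
  step 3: slow=3, fast=6
  step 4: fast 6->7->None, no cycle

Cycle: no


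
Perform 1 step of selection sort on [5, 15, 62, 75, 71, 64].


Initial: [5, 15, 62, 75, 71, 64]
Step 1: min=5 at 0
  Swap: [5, 15, 62, 75, 71, 64]

After 1 step: [5, 15, 62, 75, 71, 64]


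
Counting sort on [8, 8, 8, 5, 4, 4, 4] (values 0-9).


Input: [8, 8, 8, 5, 4, 4, 4]
Counts: [0, 0, 0, 0, 3, 1, 0, 0, 3, 0]

Sorted: [4, 4, 4, 5, 8, 8, 8]


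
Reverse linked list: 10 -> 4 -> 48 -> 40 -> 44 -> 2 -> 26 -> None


Step 1: curr=10, set curr.next=prev(None) | reversed so far: 10
Step 2: curr=4, set curr.next=prev(10) | reversed so far: 4 -> 10
Step 3: curr=48, set curr.next=prev(4) | reversed so far: 48 -> 4 -> 10
Step 4: curr=40, set curr.next=prev(48) | reversed so far: 40 -> 48 -> 4 -> 10
Step 5: curr=44, set curr.next=prev(40) | reversed so far: 44 -> 40 -> 48 -> 4 -> 10
Step 6: curr=2, set curr.next=prev(44) | reversed so far: 2 -> 44 -> 40 -> 48 -> 4 -> 10
Step 7: curr=26, set curr.next=prev(2) | reversed so far: 26 -> 2 -> 44 -> 40 -> 48 -> 4 -> 10

26 -> 2 -> 44 -> 40 -> 48 -> 4 -> 10 -> None


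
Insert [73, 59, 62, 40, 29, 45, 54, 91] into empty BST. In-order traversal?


Insert 73: root
Insert 59: L from 73
Insert 62: L from 73 -> R from 59
Insert 40: L from 73 -> L from 59
Insert 29: L from 73 -> L from 59 -> L from 40
Insert 45: L from 73 -> L from 59 -> R from 40
Insert 54: L from 73 -> L from 59 -> R from 40 -> R from 45
Insert 91: R from 73

In-order: [29, 40, 45, 54, 59, 62, 73, 91]


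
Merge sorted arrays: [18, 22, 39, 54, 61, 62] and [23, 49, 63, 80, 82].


Take 18 from A
Take 22 from A
Take 23 from B
Take 39 from A
Take 49 from B
Take 54 from A
Take 61 from A
Take 62 from A

Merged: [18, 22, 23, 39, 49, 54, 61, 62, 63, 80, 82]


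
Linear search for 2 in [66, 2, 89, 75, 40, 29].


i=0: 66!=2
i=1: 2==2 found!

Found at 1, 2 comps


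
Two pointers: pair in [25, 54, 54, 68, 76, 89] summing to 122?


lo=0(25)+hi=5(89)=114
lo=1(54)+hi=5(89)=143
lo=1(54)+hi=4(76)=130
lo=1(54)+hi=3(68)=122

Yes: 54+68=122


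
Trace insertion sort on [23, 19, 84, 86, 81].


Initial: [23, 19, 84, 86, 81]
Insert 19: [19, 23, 84, 86, 81]
Insert 84: [19, 23, 84, 86, 81]
Insert 86: [19, 23, 84, 86, 81]
Insert 81: [19, 23, 81, 84, 86]

Sorted: [19, 23, 81, 84, 86]


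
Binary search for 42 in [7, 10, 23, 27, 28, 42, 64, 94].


Step 1: lo=0, hi=7, mid=3, val=27
Step 2: lo=4, hi=7, mid=5, val=42

Found at index 5


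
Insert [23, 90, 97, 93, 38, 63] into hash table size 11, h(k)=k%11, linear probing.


Insert 23: h=1 -> slot 1
Insert 90: h=2 -> slot 2
Insert 97: h=9 -> slot 9
Insert 93: h=5 -> slot 5
Insert 38: h=5, 1 probes -> slot 6
Insert 63: h=8 -> slot 8

Table: [None, 23, 90, None, None, 93, 38, None, 63, 97, None]


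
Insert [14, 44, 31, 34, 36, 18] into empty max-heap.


Insert 14: [14]
Insert 44: [44, 14]
Insert 31: [44, 14, 31]
Insert 34: [44, 34, 31, 14]
Insert 36: [44, 36, 31, 14, 34]
Insert 18: [44, 36, 31, 14, 34, 18]

Final heap: [44, 36, 31, 14, 34, 18]


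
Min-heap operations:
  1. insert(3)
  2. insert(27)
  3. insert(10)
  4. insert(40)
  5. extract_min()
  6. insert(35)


insert(3) -> [3]
insert(27) -> [3, 27]
insert(10) -> [3, 27, 10]
insert(40) -> [3, 27, 10, 40]
extract_min()->3, [10, 27, 40]
insert(35) -> [10, 27, 40, 35]

Final heap: [10, 27, 40, 35]


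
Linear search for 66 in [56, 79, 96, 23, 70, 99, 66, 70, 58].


i=0: 56!=66
i=1: 79!=66
i=2: 96!=66
i=3: 23!=66
i=4: 70!=66
i=5: 99!=66
i=6: 66==66 found!

Found at 6, 7 comps


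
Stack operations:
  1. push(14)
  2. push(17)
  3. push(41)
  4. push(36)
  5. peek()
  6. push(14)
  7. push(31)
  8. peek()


push(14) -> [14]
push(17) -> [14, 17]
push(41) -> [14, 17, 41]
push(36) -> [14, 17, 41, 36]
peek()->36
push(14) -> [14, 17, 41, 36, 14]
push(31) -> [14, 17, 41, 36, 14, 31]
peek()->31

Final stack: [14, 17, 41, 36, 14, 31]
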